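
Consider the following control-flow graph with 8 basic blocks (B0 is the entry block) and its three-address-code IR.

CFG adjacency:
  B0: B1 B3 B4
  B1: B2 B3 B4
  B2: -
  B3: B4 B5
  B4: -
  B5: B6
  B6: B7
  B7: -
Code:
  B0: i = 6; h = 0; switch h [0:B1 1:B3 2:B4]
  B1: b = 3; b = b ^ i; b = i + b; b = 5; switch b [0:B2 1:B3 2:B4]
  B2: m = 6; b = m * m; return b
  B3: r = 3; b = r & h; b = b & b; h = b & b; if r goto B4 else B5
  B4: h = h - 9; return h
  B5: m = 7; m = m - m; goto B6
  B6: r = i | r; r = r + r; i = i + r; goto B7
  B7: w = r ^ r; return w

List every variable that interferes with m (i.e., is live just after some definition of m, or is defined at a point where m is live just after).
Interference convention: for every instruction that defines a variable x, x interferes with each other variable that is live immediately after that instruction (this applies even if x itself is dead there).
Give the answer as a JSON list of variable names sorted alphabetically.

Block summaries:
  B0: {h,i} / ∅
  B1: {b} / {i}
  B2: {b,m} / ∅
  B3: {b,h,r} / {h}
  B4: {h} / {h}
  B5: {m} / ∅
  B6: {i,r} / {i,r}
  B7: {w} / {r}

Liveness:
  B0: in=∅ out={h,i}
  B1: in={h,i} out={h,i}
  B2: in=∅ out=∅
  B3: in={h,i} out={h,i,r}
  B4: in={h} out=∅
  B5: in={i,r} out={i,r}
  B6: in={i,r} out={r}
  B7: in={r} out=∅

Interfere edges:
  b — {h,i,r}
  h — {b,i,r}
  i — {b,h,m,r}
  m — {i,r}
  r — {b,h,i,m}
  w — ∅

N(m) = ["i", "r"]

Answer: ["i", "r"]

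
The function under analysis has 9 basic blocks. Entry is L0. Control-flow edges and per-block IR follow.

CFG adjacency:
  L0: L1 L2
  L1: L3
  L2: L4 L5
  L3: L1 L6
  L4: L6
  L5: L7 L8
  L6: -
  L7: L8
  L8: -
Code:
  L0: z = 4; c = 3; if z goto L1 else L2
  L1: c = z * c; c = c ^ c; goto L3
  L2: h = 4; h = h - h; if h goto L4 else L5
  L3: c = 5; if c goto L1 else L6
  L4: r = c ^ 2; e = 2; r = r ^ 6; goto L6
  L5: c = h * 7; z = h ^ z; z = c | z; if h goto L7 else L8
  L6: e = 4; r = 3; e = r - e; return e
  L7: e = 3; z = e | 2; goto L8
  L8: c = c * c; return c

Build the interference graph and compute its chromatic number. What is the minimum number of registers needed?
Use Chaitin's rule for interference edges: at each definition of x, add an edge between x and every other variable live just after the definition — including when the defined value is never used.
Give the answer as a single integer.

Answer: 3

Working:
Block summaries:
  L0: {c,z} / ∅
  L1: {c} / {c,z}
  L2: {h} / ∅
  L3: {c} / ∅
  L4: {e,r} / {c}
  L5: {c,z} / {h,z}
  L6: {e,r} / ∅
  L7: {e,z} / ∅
  L8: {c} / {c}

Live sets:
  L0: in=∅ out={c,z}
  L1: in={c,z} out={z}
  L2: in={c,z} out={c,h,z}
  L3: in={z} out={c,z}
  L4: in={c} out=∅
  L5: in={h,z} out={c}
  L6: in=∅ out=∅
  L7: in={c} out={c}
  L8: in={c} out=∅

Conflict graph:
  c — {e,h,z}
  e — {c,r}
  h — {c,z}
  r — {e}
  z — {c,h}

Registers:
  {c,h,z} pairwise interfere (3-clique) ⇒ χ ≥ 3
  3-colouring: R0={c,r}  R1={e,h}  R2={z}
  χ = 3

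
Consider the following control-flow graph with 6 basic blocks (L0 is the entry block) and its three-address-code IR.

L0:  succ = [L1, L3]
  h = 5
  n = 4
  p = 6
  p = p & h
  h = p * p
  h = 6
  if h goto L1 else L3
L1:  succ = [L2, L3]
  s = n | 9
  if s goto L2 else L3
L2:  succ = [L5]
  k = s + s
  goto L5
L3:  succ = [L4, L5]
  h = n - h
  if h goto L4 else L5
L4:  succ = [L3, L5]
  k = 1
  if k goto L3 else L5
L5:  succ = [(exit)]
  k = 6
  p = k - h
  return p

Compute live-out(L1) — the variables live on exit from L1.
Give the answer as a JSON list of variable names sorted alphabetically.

Answer: ["h", "n", "s"]

Analysis:
Per-block:
  L0 def {h,n,p} use ∅
  L1 def {s} use {n}
  L2 def {k} use {s}
  L3 def {h} use {h,n}
  L4 def {k} use ∅
  L5 def {k,p} use {h}

Liveness:
  L0 li=∅ lo={h,n}
  L1 li={h,n} lo={h,n,s}
  L2 li={h,s} lo={h}
  L3 li={h,n} lo={h,n}
  L4 li={h,n} lo={h,n}
  L5 li={h} lo=∅

live-out(L1) = ["h", "n", "s"]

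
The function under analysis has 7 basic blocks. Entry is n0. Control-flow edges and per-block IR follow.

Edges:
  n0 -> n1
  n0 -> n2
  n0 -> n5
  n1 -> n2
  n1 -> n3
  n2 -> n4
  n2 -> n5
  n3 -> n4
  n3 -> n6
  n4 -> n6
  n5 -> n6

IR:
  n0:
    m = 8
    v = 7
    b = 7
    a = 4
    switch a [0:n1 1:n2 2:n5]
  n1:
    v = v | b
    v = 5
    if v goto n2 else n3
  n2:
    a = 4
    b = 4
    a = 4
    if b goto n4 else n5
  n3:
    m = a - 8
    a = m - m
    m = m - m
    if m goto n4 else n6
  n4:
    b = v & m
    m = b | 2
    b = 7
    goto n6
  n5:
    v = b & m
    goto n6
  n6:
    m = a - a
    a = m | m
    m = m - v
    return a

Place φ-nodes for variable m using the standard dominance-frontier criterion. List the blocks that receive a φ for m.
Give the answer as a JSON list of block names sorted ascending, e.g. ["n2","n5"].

idom tree: n1←n0 n2←n0 n3←n1 n4←n0 n5←n0 n6←n0
Dom at joins:
  n2: preds {n0,n1}: {n0} ∩ {n0,n1} = {n0}; idom=n0
  n4: preds {n2,n3}: {n0,n2} ∩ {n0,n1,n3} = {n0}; idom=n0
  n5: preds {n0,n2}: {n0} ∩ {n0,n2} = {n0}; idom=n0
  n6: preds {n3,n4,n5}: {n0,n1,n3} ∩ {n0,n4} ∩ {n0,n5} = {n0}; idom=n0

Frontier:
  n2←n0: walk · to n0
  n2←n1: walk n1 to n0
  n4←n2: walk n2 to n0
  n4←n3: walk n3→n1 to n0
  n5←n0: walk · to n0
  n5←n2: walk n2 to n0
  n6←n3: walk n3→n1 to n0
  n6←n4: walk n4 to n0
  n6←n5: walk n5 to n0
  n0: DF=∅
  n1: DF={n2,n4,n6}
  n2: DF={n4,n5}
  n3: DF={n4,n6}
  n4: DF={n6}
  n5: DF={n6}
  n6: DF=∅

φ for m: defs {n0,n3,n4,n6}
  DF⁺ = {n4,n6}

Answer: ["n4", "n6"]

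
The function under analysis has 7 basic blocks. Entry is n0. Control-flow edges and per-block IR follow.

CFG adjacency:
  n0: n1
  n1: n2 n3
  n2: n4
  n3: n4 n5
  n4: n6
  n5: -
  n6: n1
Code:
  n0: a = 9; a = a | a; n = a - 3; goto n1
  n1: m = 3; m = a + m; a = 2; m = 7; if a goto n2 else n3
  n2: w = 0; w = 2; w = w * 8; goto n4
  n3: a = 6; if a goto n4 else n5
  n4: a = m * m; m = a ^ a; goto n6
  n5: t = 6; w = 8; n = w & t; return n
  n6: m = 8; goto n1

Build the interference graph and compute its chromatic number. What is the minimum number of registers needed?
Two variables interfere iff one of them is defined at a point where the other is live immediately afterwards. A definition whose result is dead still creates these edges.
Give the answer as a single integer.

Answer: 2

Analysis:
Per-block:
  n0: def={a,n} ue=∅
  n1: def={a,m} ue={a}
  n2: def={w} ue=∅
  n3: def={a} ue=∅
  n4: def={a,m} ue={m}
  n5: def={n,t,w} ue=∅
  n6: def={m} ue=∅

Liveness:
  n0: in=∅ out={a}
  n1: in={a} out={m}
  n2: in={m} out={m}
  n3: in={m} out={m}
  n4: in={m} out={a}
  n5: in=∅ out=∅
  n6: in={a} out={a}

Interfere edges:
  a: {m,n}
  m: {a,w}
  n: {a}
  t: {w}
  w: {m,t}

Registers:
  lower bound: {a,m} mutually conflict ⇒ χ ≥ 2
  assign a→R0 m→R1 n→R1 t→R1 w→R0 — no edge inside a register ⇒ χ ≤ 2
  χ = 2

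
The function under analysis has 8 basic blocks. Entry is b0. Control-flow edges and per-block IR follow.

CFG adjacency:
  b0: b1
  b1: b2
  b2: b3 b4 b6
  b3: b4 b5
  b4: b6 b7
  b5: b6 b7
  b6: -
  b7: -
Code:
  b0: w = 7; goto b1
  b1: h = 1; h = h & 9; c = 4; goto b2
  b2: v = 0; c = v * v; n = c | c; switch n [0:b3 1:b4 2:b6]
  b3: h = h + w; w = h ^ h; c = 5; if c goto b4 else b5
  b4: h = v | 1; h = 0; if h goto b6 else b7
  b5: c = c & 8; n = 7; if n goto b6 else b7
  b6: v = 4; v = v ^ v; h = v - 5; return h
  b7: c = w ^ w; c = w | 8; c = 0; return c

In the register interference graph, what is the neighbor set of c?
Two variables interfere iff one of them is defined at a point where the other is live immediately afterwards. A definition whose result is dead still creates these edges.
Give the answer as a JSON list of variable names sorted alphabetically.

Answer: ["h", "v", "w"]

Analysis:
Block summaries:
  b0: {w} / ∅
  b1: {c,h} / ∅
  b2: {c,n,v} / ∅
  b3: {c,h,w} / {h,w}
  b4: {h} / {v}
  b5: {c,n} / {c}
  b6: {h,v} / ∅
  b7: {c} / {w}

Live sets:
  b0: in=∅ out={w}
  b1: in={w} out={h,w}
  b2: in={h,w} out={h,v,w}
  b3: in={h,v,w} out={c,v,w}
  b4: in={v,w} out={w}
  b5: in={c,w} out={w}
  b6: in=∅ out=∅
  b7: in={w} out=∅

Conflict graph:
  c↔{h,v,w}
  h↔{c,n,v,w}
  n↔{h,v,w}
  v↔{c,h,n,w}
  w↔{c,h,n,v}

N(c) = ["h", "v", "w"]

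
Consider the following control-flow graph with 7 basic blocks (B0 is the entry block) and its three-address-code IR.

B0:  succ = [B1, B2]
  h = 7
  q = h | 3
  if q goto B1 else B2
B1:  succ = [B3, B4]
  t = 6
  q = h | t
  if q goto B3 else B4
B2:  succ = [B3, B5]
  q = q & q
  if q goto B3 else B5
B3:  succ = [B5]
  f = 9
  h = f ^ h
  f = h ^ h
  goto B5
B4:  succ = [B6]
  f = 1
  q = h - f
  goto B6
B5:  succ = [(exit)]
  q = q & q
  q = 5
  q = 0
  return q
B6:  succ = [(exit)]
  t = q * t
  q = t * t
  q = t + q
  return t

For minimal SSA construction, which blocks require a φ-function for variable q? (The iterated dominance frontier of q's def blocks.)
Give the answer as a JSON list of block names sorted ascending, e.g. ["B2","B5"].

Answer: ["B3", "B5"]

Derivation:
idom tree: B1←B0 B2←B0 B3←B0 B4←B1 B5←B0 B6←B4
Dom∩ at merges:
  B3: preds {B1,B2}: {B0,B1} ∩ {B0,B2} = {B0}; idom=B0
  B5: preds {B2,B3}: {B0,B2} ∩ {B0,B3} = {B0}; idom=B0

DF walk-up:
  B3←B1: walk B1 to B0
  B3←B2: walk B2 to B0
  B5←B2: walk B2 to B0
  B5←B3: walk B3 to B0
  DF(B0)=∅
  DF(B1)={B3}
  DF(B2)={B3,B5}
  DF(B3)={B5}
  DF(B4)=∅
  DF(B5)=∅
  DF(B6)=∅

φ for q: defs {B0,B1,B2,B4,B5,B6}
  DF⁺ = {B3,B5}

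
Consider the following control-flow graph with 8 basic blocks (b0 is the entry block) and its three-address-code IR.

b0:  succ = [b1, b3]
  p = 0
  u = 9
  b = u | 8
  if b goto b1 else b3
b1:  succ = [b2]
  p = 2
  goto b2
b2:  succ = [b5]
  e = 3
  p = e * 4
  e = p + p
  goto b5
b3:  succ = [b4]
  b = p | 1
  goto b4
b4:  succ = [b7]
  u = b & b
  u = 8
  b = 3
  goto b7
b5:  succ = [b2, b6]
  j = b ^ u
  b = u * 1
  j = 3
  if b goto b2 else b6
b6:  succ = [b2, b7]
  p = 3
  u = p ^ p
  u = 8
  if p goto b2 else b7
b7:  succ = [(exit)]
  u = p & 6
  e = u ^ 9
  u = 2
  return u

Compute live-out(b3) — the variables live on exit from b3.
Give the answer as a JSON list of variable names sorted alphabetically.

def/use:
  b0: def={b,p,u} ue=∅
  b1: def={p} ue=∅
  b2: def={e,p} ue=∅
  b3: def={b} ue={p}
  b4: def={b,u} ue={b}
  b5: def={b,j} ue={b,u}
  b6: def={p,u} ue=∅
  b7: def={e,u} ue={p}

Liveness:
  b0 li=∅ lo={b,p,u}
  b1 li={b,u} lo={b,u}
  b2 li={b,u} lo={b,u}
  b3 li={p} lo={b,p}
  b4 li={b,p} lo={p}
  b5 li={b,u} lo={b,u}
  b6 li={b} lo={b,p,u}
  b7 li={p} lo=∅

live-out(b3) = ["b", "p"]

Answer: ["b", "p"]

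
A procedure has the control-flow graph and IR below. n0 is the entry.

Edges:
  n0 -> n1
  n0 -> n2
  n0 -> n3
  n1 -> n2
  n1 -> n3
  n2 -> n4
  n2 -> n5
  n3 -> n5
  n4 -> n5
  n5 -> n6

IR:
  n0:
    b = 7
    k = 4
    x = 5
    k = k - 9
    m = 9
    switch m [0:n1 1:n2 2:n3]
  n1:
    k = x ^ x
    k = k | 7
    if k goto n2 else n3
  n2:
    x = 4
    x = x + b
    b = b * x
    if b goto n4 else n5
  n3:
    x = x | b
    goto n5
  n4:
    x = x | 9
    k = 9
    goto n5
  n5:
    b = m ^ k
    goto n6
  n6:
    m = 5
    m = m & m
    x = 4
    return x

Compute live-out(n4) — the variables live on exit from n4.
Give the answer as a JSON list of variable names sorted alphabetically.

Answer: ["k", "m"]

Working:
Block summaries:
  n0: def={b,k,m,x} ue=∅
  n1: def={k} ue={x}
  n2: def={b,x} ue={b}
  n3: def={x} ue={b,x}
  n4: def={k,x} ue={x}
  n5: def={b} ue={k,m}
  n6: def={m,x} ue=∅

Backward fixpoint:
  live n0: ∅→{b,k,m,x}
  live n1: {b,m,x}→{b,k,m,x}
  live n2: {b,k,m}→{k,m,x}
  live n3: {b,k,m,x}→{k,m}
  live n4: {m,x}→{k,m}
  live n5: {k,m}→∅
  live n6: ∅→∅

live-out(n4) = ["k", "m"]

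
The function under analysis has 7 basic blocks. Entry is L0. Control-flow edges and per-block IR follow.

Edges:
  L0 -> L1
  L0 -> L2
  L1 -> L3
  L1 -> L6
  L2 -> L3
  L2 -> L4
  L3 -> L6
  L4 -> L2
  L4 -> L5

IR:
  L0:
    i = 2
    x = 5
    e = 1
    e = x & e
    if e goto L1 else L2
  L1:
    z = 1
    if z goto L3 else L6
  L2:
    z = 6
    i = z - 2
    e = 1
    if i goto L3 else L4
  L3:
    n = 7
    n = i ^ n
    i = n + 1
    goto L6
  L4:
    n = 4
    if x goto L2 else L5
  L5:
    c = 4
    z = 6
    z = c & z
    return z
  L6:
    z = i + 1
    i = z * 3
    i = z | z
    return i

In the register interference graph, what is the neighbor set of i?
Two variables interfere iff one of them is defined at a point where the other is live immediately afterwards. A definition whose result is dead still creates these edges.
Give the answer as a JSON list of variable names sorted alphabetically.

Answer: ["e", "n", "x", "z"]

Working:
def/use:
  L0 def {e,i,x} use ∅
  L1 def {z} use ∅
  L2 def {e,i,z} use ∅
  L3 def {i,n} use {i}
  L4 def {n} use {x}
  L5 def {c,z} use ∅
  L6 def {i,z} use {i}

Backward fixpoint:
  L0 li=∅ lo={i,x}
  L1 li={i} lo={i}
  L2 li={x} lo={i,x}
  L3 li={i} lo={i}
  L4 li={x} lo={x}
  L5 li=∅ lo=∅
  L6 li={i} lo=∅

Conflict graph:
  c↔{z}
  e↔{i,x}
  i↔{e,n,x,z}
  n↔{i,x}
  x↔{e,i,n,z}
  z↔{c,i,x}

N(i) = ["e", "n", "x", "z"]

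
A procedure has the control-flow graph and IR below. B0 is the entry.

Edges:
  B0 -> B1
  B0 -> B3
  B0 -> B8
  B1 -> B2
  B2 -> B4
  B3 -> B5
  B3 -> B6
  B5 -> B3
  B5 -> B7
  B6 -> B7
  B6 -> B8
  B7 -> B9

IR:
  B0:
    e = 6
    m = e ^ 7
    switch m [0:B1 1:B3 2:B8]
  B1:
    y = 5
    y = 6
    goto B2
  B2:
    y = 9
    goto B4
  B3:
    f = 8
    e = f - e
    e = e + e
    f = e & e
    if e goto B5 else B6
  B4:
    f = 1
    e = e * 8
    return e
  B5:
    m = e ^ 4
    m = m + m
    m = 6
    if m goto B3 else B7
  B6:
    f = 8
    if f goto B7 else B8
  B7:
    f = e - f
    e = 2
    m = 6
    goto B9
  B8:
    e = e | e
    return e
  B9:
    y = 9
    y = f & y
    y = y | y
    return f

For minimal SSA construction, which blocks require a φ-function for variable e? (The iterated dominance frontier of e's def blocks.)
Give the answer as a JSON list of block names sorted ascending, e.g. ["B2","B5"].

idom tree: B1←B0 B2←B1 B3←B0 B4←B2 B5←B3 B6←B3 B7←B3 B8←B0 B9←B7
Dom∩ at merges:
  B3: preds {B0,B5}: {B0} ∩ {B0,B3,B5} = {B0}; idom=B0
  B7: preds {B5,B6}: {B0,B3,B5} ∩ {B0,B3,B6} = {B0,B3}; idom=B3
  B8: preds {B0,B6}: {B0} ∩ {B0,B3,B6} = {B0}; idom=B0

DF derivation:
  join B3 pred B0: · stop@B0
  join B3 pred B5: B5→B3 stop@B0
  join B7 pred B5: B5 stop@B3
  join B7 pred B6: B6 stop@B3
  join B8 pred B0: · stop@B0
  join B8 pred B6: B6→B3 stop@B0
  DF(B0)=∅
  DF(B1)=∅
  DF(B2)=∅
  DF(B3)={B3,B8}
  DF(B4)=∅
  DF(B5)={B3,B7}
  DF(B6)={B7,B8}
  DF(B7)=∅
  DF(B8)=∅
  DF(B9)=∅

φ for e: defs {B0,B3,B4,B7,B8}
  DF⁺ = {B3,B8}

Answer: ["B3", "B8"]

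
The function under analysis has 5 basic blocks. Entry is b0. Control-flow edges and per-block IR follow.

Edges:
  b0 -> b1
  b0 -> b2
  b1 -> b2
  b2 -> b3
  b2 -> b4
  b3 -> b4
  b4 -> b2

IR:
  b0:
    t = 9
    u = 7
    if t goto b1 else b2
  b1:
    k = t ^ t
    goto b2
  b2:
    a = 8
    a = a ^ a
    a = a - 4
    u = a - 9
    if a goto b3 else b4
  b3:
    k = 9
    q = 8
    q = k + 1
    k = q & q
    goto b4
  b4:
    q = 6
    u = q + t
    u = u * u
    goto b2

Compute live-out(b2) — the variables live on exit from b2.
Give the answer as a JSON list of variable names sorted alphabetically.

def/use:
  b0: {t,u} / ∅
  b1: {k} / {t}
  b2: {a,u} / ∅
  b3: {k,q} / ∅
  b4: {q,u} / {t}

Liveness:
  b0: in=∅ out={t}
  b1: in={t} out={t}
  b2: in={t} out={t}
  b3: in={t} out={t}
  b4: in={t} out={t}

live-out(b2) = ["t"]

Answer: ["t"]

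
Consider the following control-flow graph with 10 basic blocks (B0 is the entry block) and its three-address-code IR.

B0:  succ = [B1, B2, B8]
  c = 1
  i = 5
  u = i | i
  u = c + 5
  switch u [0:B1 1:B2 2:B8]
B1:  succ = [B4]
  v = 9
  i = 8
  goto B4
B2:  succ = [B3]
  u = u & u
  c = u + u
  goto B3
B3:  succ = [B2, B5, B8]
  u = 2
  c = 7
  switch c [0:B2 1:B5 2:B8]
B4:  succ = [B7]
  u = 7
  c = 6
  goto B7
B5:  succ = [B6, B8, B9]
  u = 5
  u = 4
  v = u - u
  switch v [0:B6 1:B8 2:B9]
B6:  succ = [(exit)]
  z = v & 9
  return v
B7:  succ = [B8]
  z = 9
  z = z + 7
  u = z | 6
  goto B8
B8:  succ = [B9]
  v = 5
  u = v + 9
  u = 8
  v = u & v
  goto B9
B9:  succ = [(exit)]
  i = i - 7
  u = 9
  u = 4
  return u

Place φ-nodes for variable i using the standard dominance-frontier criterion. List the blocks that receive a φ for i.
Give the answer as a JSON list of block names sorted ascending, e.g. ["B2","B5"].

idom tree: B1←B0 B2←B0 B3←B2 B4←B1 B5←B3 B6←B5 B7←B4 B8←B0 B9←B0
Dom at joins:
  B2: preds {B0,B3}: {B0} ∩ {B0,B2,B3} = {B0}; idom=B0
  B8: preds {B0,B3,B5,B7}: {B0} ∩ {B0,B2,B3} ∩ {B0,B2,B3,B5} ∩ {B0,B1,B4,B7} = {B0}; idom=B0
  B9: preds {B5,B8}: {B0,B2,B3,B5} ∩ {B0,B8} = {B0}; idom=B0

Frontier:
  join B2 pred B0: · stop@B0
  join B2 pred B3: B3→B2 stop@B0
  join B8 pred B0: · stop@B0
  join B8 pred B3: B3→B2 stop@B0
  join B8 pred B5: B5→B3→B2 stop@B0
  join B8 pred B7: B7→B4→B1 stop@B0
  join B9 pred B5: B5→B3→B2 stop@B0
  join B9 pred B8: B8 stop@B0
  DF(B0)=∅
  DF(B1)={B8}
  DF(B2)={B2,B8,B9}
  DF(B3)={B2,B8,B9}
  DF(B4)={B8}
  DF(B5)={B8,B9}
  DF(B6)=∅
  DF(B7)={B8}
  DF(B8)={B9}
  DF(B9)=∅

φ for i: defs {B0,B1,B9}
  DF⁺ = {B8,B9}

Answer: ["B8", "B9"]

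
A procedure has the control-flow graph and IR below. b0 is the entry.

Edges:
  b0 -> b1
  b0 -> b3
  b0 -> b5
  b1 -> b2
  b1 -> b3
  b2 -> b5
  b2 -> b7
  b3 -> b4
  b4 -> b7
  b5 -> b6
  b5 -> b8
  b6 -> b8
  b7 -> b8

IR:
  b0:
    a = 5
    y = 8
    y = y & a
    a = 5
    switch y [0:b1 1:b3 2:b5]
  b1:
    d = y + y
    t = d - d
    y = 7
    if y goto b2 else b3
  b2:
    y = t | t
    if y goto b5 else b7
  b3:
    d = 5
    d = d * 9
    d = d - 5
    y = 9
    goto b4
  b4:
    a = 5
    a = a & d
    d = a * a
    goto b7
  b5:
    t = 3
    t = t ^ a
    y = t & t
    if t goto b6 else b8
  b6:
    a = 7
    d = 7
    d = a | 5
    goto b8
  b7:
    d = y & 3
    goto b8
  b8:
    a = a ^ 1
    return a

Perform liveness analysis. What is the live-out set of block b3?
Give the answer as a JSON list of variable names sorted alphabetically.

Block summaries:
  b0 def {a,y} use ∅
  b1 def {d,t,y} use {y}
  b2 def {y} use {t}
  b3 def {d,y} use ∅
  b4 def {a,d} use {d}
  b5 def {t,y} use {a}
  b6 def {a,d} use ∅
  b7 def {d} use {y}
  b8 def {a} use {a}

Liveness:
  b0: in=∅ out={a,y}
  b1: in={a,y} out={a,t}
  b2: in={a,t} out={a,y}
  b3: in=∅ out={d,y}
  b4: in={d,y} out={a,y}
  b5: in={a} out={a}
  b6: in=∅ out={a}
  b7: in={a,y} out={a}
  b8: in={a} out=∅

live-out(b3) = ["d", "y"]

Answer: ["d", "y"]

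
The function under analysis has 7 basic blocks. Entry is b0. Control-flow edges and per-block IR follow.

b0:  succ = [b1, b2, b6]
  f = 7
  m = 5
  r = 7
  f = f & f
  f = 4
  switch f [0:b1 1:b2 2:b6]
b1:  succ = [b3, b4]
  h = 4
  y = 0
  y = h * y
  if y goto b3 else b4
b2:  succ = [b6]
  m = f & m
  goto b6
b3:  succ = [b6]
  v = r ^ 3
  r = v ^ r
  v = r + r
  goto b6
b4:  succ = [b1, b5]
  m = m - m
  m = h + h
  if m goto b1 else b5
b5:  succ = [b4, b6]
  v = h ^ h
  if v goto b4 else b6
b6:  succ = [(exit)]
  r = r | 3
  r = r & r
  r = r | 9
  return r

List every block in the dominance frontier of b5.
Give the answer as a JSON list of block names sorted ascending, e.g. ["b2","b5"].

idom tree: b1←b0 b2←b0 b3←b1 b4←b1 b5←b4 b6←b0
Dom at joins:
  b1: preds {b0,b4}: {b0} ∩ {b0,b1,b4} = {b0}; idom=b0
  b4: preds {b1,b5}: {b0,b1} ∩ {b0,b1,b4,b5} = {b0,b1}; idom=b1
  b6: preds {b0,b2,b3,b5}: {b0} ∩ {b0,b2} ∩ {b0,b1,b3} ∩ {b0,b1,b4,b5} = {b0}; idom=b0

DF derivation:
  join b1 pred b0: · stop@b0
  join b1 pred b4: b4→b1 stop@b0
  join b4 pred b1: · stop@b1
  join b4 pred b5: b5→b4 stop@b1
  join b6 pred b0: · stop@b0
  join b6 pred b2: b2 stop@b0
  join b6 pred b3: b3→b1 stop@b0
  join b6 pred b5: b5→b4→b1 stop@b0
  DF(b0)=∅
  DF(b1)={b1,b6}
  DF(b2)={b6}
  DF(b3)={b6}
  DF(b4)={b1,b4,b6}
  DF(b5)={b4,b6}
  DF(b6)=∅

DF(b5) = ["b4", "b6"]

Answer: ["b4", "b6"]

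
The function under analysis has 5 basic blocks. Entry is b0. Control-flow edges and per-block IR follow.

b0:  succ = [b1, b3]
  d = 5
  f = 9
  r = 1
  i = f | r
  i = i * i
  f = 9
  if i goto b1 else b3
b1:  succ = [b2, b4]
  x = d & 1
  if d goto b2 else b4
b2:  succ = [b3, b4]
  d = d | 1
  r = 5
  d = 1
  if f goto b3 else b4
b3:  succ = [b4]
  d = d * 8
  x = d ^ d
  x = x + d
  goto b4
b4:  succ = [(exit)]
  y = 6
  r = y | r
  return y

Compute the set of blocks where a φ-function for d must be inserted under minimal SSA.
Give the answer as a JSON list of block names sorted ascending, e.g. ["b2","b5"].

Answer: ["b3", "b4"]

Derivation:
idom tree: b1←b0 b2←b1 b3←b0 b4←b0
Dom∩ at merges:
  b3: preds {b0,b2}: {b0} ∩ {b0,b1,b2} = {b0}; idom=b0
  b4: preds {b1,b2,b3}: {b0,b1} ∩ {b0,b1,b2} ∩ {b0,b3} = {b0}; idom=b0

DF walk-up:
  join b3 pred b0: · stop@b0
  join b3 pred b2: b2→b1 stop@b0
  join b4 pred b1: b1 stop@b0
  join b4 pred b2: b2→b1 stop@b0
  join b4 pred b3: b3 stop@b0
  DF(b0)=∅
  DF(b1)={b3,b4}
  DF(b2)={b3,b4}
  DF(b3)={b4}
  DF(b4)=∅

φ for d: defs {b0,b2,b3}
  DF⁺ = {b3,b4}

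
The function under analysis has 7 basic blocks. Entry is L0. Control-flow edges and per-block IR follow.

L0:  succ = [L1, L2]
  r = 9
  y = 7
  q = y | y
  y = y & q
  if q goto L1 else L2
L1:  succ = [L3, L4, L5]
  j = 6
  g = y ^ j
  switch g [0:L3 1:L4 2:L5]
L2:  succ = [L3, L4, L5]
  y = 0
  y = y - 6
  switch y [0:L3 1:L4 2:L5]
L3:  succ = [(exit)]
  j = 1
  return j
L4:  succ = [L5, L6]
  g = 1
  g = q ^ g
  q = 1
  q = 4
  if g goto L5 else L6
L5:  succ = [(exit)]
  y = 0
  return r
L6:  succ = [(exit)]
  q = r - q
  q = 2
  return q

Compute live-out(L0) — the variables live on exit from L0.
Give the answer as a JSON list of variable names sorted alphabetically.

Per-block:
  L0: def={q,r,y} ue=∅
  L1: def={g,j} ue={y}
  L2: def={y} ue=∅
  L3: def={j} ue=∅
  L4: def={g,q} ue={q}
  L5: def={y} ue={r}
  L6: def={q} ue={q,r}

Liveness:
  L0: in=∅ out={q,r,y}
  L1: in={q,r,y} out={q,r}
  L2: in={q,r} out={q,r}
  L3: in=∅ out=∅
  L4: in={q,r} out={q,r}
  L5: in={r} out=∅
  L6: in={q,r} out=∅

live-out(L0) = ["q", "r", "y"]

Answer: ["q", "r", "y"]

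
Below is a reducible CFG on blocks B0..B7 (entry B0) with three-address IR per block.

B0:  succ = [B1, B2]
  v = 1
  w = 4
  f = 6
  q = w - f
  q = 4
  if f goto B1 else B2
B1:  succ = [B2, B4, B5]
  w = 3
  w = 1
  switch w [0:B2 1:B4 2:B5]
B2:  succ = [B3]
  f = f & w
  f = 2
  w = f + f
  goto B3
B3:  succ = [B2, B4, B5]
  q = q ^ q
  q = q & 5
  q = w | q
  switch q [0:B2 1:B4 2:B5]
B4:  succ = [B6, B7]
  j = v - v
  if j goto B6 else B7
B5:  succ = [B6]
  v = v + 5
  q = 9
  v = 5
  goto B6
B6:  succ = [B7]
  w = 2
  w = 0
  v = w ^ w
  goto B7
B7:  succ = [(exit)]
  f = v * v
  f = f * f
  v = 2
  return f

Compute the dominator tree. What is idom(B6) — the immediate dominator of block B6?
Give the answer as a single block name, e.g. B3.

idom tree: B1←B0 B2←B0 B3←B2 B4←B0 B5←B0 B6←B0 B7←B0
Join-block Dom:
  B2: preds {B0,B1,B3}: {B0} ∩ {B0,B1} ∩ {B0,B2,B3} = {B0}; idom=B0
  B4: preds {B1,B3}: {B0,B1} ∩ {B0,B2,B3} = {B0}; idom=B0
  B5: preds {B1,B3}: {B0,B1} ∩ {B0,B2,B3} = {B0}; idom=B0
  B6: preds {B4,B5}: {B0,B4} ∩ {B0,B5} = {B0}; idom=B0
  B7: preds {B4,B6}: {B0,B4} ∩ {B0,B6} = {B0}; idom=B0

idom(B6) = B0

Answer: B0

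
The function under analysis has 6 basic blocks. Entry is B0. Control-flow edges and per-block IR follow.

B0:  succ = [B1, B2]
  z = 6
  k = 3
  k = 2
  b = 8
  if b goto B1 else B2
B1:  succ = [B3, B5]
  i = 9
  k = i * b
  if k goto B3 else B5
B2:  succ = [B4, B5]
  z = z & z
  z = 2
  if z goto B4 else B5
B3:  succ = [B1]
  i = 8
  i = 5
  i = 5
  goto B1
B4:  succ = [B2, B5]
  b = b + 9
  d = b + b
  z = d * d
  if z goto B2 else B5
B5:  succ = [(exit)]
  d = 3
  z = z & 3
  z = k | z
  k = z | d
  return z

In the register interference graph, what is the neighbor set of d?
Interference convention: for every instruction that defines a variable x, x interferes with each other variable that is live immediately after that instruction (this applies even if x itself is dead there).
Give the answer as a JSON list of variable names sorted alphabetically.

Block summaries:
  B0: def={b,k,z} ue=∅
  B1: def={i,k} ue={b}
  B2: def={z} ue={z}
  B3: def={i} ue=∅
  B4: def={b,d,z} ue={b}
  B5: def={d,k,z} ue={k,z}

Live sets:
  live B0: ∅→{b,k,z}
  live B1: {b,z}→{b,k,z}
  live B2: {b,k,z}→{b,k,z}
  live B3: {b,z}→{b,z}
  live B4: {b,k}→{b,k,z}
  live B5: {k,z}→∅

Conflict graph:
  b — {d,i,k,z}
  d — {b,k,z}
  i — {b,z}
  k — {b,d,z}
  z — {b,d,i,k}

N(d) = ["b", "k", "z"]

Answer: ["b", "k", "z"]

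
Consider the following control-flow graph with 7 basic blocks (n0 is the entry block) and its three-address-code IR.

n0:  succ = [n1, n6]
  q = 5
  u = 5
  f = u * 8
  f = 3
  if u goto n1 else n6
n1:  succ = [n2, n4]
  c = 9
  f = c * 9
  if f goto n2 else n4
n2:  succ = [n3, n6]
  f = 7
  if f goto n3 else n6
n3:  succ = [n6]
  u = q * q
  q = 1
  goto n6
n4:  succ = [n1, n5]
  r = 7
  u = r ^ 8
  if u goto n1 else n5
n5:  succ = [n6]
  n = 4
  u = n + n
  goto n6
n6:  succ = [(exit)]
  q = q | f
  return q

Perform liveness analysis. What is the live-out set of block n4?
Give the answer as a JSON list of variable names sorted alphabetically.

def/use:
  n0 def {f,q,u} use ∅
  n1 def {c,f} use ∅
  n2 def {f} use ∅
  n3 def {q,u} use {q}
  n4 def {r,u} use ∅
  n5 def {n,u} use ∅
  n6 def {q} use {f,q}

Live sets:
  n0 li=∅ lo={f,q}
  n1 li={q} lo={f,q}
  n2 li={q} lo={f,q}
  n3 li={f,q} lo={f,q}
  n4 li={f,q} lo={f,q}
  n5 li={f,q} lo={f,q}
  n6 li={f,q} lo=∅

live-out(n4) = ["f", "q"]

Answer: ["f", "q"]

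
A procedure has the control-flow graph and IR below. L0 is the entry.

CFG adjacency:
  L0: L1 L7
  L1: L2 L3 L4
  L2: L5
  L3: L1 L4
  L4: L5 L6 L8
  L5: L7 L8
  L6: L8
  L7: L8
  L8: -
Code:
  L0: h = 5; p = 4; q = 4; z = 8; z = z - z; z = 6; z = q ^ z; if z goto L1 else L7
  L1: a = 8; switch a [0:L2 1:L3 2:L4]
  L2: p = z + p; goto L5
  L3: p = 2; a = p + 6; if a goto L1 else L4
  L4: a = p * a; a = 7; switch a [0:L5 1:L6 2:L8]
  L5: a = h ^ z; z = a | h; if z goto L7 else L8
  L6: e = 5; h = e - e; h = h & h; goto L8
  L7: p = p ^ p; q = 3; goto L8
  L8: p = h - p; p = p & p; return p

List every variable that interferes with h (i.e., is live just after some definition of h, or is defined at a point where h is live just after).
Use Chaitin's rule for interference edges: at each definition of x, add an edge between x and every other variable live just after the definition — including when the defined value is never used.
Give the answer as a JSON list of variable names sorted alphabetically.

Per-block:
  L0 def {h,p,q,z} use ∅
  L1 def {a} use ∅
  L2 def {p} use {p,z}
  L3 def {a,p} use ∅
  L4 def {a} use {a,p}
  L5 def {a,z} use {h,z}
  L6 def {e,h} use ∅
  L7 def {p,q} use {p}
  L8 def {p} use {h,p}

Backward fixpoint:
  L0 li=∅ lo={h,p,z}
  L1 li={h,p,z} lo={a,h,p,z}
  L2 li={h,p,z} lo={h,p,z}
  L3 li={h,z} lo={a,h,p,z}
  L4 li={a,h,p,z} lo={h,p,z}
  L5 li={h,p,z} lo={h,p}
  L6 li={p} lo={h,p}
  L7 li={h,p} lo={h,p}
  L8 li={h,p} lo=∅

Interfere edges:
  a: {h,p,z}
  e: {p}
  h: {a,p,q,z}
  p: {a,e,h,q,z}
  q: {h,p,z}
  z: {a,h,p,q}

N(h) = ["a", "p", "q", "z"]

Answer: ["a", "p", "q", "z"]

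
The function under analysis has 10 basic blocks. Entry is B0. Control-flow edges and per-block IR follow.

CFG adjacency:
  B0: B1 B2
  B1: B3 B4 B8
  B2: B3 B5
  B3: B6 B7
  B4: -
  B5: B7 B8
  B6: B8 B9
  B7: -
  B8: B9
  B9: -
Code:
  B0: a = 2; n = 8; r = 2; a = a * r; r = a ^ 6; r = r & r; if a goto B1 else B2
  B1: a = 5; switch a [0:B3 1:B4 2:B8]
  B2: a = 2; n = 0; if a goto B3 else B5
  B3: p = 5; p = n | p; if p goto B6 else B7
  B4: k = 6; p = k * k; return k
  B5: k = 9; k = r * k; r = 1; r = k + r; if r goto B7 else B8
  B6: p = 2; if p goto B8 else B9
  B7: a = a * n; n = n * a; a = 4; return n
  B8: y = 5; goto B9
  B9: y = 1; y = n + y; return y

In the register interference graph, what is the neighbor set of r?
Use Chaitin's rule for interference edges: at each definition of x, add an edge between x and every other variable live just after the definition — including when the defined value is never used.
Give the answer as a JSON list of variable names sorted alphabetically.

Block summaries:
  B0: def={a,n,r} ue=∅
  B1: def={a} ue=∅
  B2: def={a,n} ue=∅
  B3: def={p} ue={n}
  B4: def={k,p} ue=∅
  B5: def={k,r} ue={r}
  B6: def={p} ue=∅
  B7: def={a,n} ue={a,n}
  B8: def={y} ue=∅
  B9: def={y} ue={n}

Liveness:
  live B0: ∅→{n,r}
  live B1: {n}→{a,n}
  live B2: {r}→{a,n,r}
  live B3: {a,n}→{a,n}
  live B4: ∅→∅
  live B5: {a,n,r}→{a,n}
  live B6: {n}→{n}
  live B7: {a,n}→∅
  live B8: {n}→{n}
  live B9: {n}→∅

Interfere edges:
  a: {k,n,p,r}
  k: {a,n,p,r}
  n: {a,k,p,r,y}
  p: {a,k,n}
  r: {a,k,n}
  y: {n}

N(r) = ["a", "k", "n"]

Answer: ["a", "k", "n"]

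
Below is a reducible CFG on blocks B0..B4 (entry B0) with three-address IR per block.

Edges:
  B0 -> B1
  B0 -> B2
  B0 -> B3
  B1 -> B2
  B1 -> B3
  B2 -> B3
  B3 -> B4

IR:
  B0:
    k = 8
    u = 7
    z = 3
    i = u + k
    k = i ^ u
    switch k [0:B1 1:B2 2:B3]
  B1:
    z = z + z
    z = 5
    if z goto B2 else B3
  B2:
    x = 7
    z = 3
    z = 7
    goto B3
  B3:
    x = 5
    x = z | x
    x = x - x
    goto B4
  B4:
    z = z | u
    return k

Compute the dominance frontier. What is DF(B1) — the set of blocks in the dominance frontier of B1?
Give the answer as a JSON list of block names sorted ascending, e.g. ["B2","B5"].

idom tree: B1←B0 B2←B0 B3←B0 B4←B3
Join-block Dom:
  B2: preds {B0,B1}: {B0} ∩ {B0,B1} = {B0}; idom=B0
  B3: preds {B0,B1,B2}: {B0} ∩ {B0,B1} ∩ {B0,B2} = {B0}; idom=B0

DF derivation:
  join B2 pred B0: · stop@B0
  join B2 pred B1: B1 stop@B0
  join B3 pred B0: · stop@B0
  join B3 pred B1: B1 stop@B0
  join B3 pred B2: B2 stop@B0
  DF(B0)=∅
  DF(B1)={B2,B3}
  DF(B2)={B3}
  DF(B3)=∅
  DF(B4)=∅

DF(B1) = ["B2", "B3"]

Answer: ["B2", "B3"]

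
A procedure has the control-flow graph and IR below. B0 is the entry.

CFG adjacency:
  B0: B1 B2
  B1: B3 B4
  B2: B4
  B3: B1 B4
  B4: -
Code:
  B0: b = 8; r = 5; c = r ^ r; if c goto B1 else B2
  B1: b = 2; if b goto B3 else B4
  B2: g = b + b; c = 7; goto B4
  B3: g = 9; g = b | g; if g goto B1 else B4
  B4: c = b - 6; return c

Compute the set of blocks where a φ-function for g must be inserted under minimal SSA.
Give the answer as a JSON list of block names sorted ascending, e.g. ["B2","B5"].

Answer: ["B1", "B4"]

Working:
idom tree: B1←B0 B2←B0 B3←B1 B4←B0
Dom at joins:
  B1: preds {B0,B3}: {B0} ∩ {B0,B1,B3} = {B0}; idom=B0
  B4: preds {B1,B2,B3}: {B0,B1} ∩ {B0,B2} ∩ {B0,B1,B3} = {B0}; idom=B0

DF walk-up:
  B1←B0: walk · to B0
  B1←B3: walk B3→B1 to B0
  B4←B1: walk B1 to B0
  B4←B2: walk B2 to B0
  B4←B3: walk B3→B1 to B0
  DF(B0)=∅
  DF(B1)={B1,B4}
  DF(B2)={B4}
  DF(B3)={B1,B4}
  DF(B4)=∅

φ for g: defs {B2,B3}
  DF⁺ = {B1,B4}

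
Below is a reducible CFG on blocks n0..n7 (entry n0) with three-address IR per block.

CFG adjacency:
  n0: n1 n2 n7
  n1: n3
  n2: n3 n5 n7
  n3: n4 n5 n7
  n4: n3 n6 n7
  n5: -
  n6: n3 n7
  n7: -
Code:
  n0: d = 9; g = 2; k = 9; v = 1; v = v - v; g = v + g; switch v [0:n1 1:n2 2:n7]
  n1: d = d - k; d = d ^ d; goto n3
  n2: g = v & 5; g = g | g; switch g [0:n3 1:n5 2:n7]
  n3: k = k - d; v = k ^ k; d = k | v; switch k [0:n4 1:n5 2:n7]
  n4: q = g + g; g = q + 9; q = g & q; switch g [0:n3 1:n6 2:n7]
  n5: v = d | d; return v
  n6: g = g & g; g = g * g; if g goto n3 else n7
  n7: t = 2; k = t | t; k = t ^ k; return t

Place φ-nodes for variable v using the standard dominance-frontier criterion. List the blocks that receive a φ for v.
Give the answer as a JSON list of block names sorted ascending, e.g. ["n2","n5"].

idom tree: n1←n0 n2←n0 n3←n0 n4←n3 n5←n0 n6←n4 n7←n0
Dom∩ at merges:
  n3: preds {n1,n2,n4,n6}: {n0,n1} ∩ {n0,n2} ∩ {n0,n3,n4} ∩ {n0,n3,n4,n6} = {n0}; idom=n0
  n5: preds {n2,n3}: {n0,n2} ∩ {n0,n3} = {n0}; idom=n0
  n7: preds {n0,n2,n3,n4,n6}: {n0} ∩ {n0,n2} ∩ {n0,n3} ∩ {n0,n3,n4} ∩ {n0,n3,n4,n6} = {n0}; idom=n0

Frontier:
  n3←n1: walk n1 to n0
  n3←n2: walk n2 to n0
  n3←n4: walk n4→n3 to n0
  n3←n6: walk n6→n4→n3 to n0
  n5←n2: walk n2 to n0
  n5←n3: walk n3 to n0
  n7←n0: walk · to n0
  n7←n2: walk n2 to n0
  n7←n3: walk n3 to n0
  n7←n4: walk n4→n3 to n0
  n7←n6: walk n6→n4→n3 to n0
  n0 → ∅
  n1 → {n3}
  n2 → {n3,n5,n7}
  n3 → {n3,n5,n7}
  n4 → {n3,n7}
  n5 → ∅
  n6 → {n3,n7}
  n7 → ∅

φ for v: defs {n0,n3,n5}
  DF⁺ = {n3,n5,n7}

Answer: ["n3", "n5", "n7"]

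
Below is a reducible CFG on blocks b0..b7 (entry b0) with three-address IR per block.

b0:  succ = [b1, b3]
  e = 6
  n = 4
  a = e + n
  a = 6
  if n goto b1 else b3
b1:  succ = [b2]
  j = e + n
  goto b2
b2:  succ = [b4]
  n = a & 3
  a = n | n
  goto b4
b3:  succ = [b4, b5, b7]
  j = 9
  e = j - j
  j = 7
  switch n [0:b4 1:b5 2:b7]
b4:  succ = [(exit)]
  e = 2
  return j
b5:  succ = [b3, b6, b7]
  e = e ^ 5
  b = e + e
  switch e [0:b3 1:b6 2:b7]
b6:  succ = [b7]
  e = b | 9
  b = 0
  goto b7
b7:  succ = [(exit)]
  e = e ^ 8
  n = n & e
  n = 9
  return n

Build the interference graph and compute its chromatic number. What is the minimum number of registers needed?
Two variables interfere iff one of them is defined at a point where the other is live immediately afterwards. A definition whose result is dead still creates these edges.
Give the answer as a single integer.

Per-block:
  b0: {a,e,n} / ∅
  b1: {j} / {e,n}
  b2: {a,n} / {a}
  b3: {e,j} / {n}
  b4: {e} / {j}
  b5: {b,e} / {e}
  b6: {b,e} / {b}
  b7: {e,n} / {e,n}

Backward fixpoint:
  b0: in=∅ out={a,e,n}
  b1: in={a,e,n} out={a,j}
  b2: in={a,j} out={j}
  b3: in={n} out={e,j,n}
  b4: in={j} out=∅
  b5: in={e,n} out={b,e,n}
  b6: in={b,n} out={e,n}
  b7: in={e,n} out=∅

Interference:
  a — {e,j,n}
  b — {e,n}
  e — {a,b,j,n}
  j — {a,e,n}
  n — {a,b,e,j}

Chromatic number:
  lower bound: {a,e,j,n} mutually conflict ⇒ χ ≥ 4
  4-colouring: c0={e}  c1={n}  c2={a,b}  c3={j}
  χ = 4

Answer: 4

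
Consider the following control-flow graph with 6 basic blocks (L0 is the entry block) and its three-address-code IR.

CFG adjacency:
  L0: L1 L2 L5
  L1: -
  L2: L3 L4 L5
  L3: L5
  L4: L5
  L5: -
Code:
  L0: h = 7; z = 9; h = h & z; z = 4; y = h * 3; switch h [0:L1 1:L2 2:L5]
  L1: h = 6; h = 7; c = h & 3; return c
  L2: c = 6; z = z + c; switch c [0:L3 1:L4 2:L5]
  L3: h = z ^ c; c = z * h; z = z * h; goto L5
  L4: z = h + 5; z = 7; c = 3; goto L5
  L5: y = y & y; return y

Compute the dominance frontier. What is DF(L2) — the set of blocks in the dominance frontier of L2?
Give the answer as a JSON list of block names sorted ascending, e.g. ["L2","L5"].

idom tree: L1←L0 L2←L0 L3←L2 L4←L2 L5←L0
Join-block Dom:
  L5: preds {L0,L2,L3,L4}: {L0} ∩ {L0,L2} ∩ {L0,L2,L3} ∩ {L0,L2,L4} = {L0}; idom=L0

DF walk-up:
  join L5 pred L0: · stop@L0
  join L5 pred L2: L2 stop@L0
  join L5 pred L3: L3→L2 stop@L0
  join L5 pred L4: L4→L2 stop@L0
  L0: DF=∅
  L1: DF=∅
  L2: DF={L5}
  L3: DF={L5}
  L4: DF={L5}
  L5: DF=∅

DF(L2) = ["L5"]

Answer: ["L5"]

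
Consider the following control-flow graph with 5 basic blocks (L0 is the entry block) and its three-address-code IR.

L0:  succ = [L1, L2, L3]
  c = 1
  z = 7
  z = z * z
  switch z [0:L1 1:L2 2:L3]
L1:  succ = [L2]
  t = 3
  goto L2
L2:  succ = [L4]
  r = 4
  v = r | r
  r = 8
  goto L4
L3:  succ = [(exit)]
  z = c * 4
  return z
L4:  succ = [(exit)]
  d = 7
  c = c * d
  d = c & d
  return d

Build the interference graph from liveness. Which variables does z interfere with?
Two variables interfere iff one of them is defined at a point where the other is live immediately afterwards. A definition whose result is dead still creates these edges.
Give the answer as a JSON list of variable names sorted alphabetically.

Answer: ["c"]

Analysis:
def/use:
  L0 def {c,z} use ∅
  L1 def {t} use ∅
  L2 def {r,v} use ∅
  L3 def {z} use {c}
  L4 def {c,d} use {c}

Live sets:
  L0 li=∅ lo={c}
  L1 li={c} lo={c}
  L2 li={c} lo={c}
  L3 li={c} lo=∅
  L4 li={c} lo=∅

Interfere edges:
  c: {d,r,t,v,z}
  d: {c}
  r: {c}
  t: {c}
  v: {c}
  z: {c}

N(z) = ["c"]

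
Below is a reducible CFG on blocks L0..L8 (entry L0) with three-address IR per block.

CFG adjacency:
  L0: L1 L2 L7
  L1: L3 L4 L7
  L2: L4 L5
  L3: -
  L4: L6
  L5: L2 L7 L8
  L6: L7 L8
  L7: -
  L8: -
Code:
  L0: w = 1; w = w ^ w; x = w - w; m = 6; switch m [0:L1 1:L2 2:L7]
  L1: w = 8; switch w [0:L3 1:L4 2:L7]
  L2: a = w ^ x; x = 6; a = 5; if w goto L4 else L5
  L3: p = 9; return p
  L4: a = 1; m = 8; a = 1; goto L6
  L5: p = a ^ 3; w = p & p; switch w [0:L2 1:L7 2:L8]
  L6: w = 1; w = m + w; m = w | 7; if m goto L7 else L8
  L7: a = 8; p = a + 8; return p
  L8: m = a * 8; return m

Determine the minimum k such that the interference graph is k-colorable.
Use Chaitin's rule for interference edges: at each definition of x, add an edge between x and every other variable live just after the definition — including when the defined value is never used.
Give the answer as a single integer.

Answer: 4

Working:
Per-block:
  L0: {m,w,x} / ∅
  L1: {w} / ∅
  L2: {a,x} / {w,x}
  L3: {p} / ∅
  L4: {a,m} / ∅
  L5: {p,w} / {a}
  L6: {m,w} / {m}
  L7: {a,p} / ∅
  L8: {m} / {a}

Live sets:
  L0 li=∅ lo={w,x}
  L1 li=∅ lo=∅
  L2 li={w,x} lo={a,x}
  L3 li=∅ lo=∅
  L4 li=∅ lo={a,m}
  L5 li={a,x} lo={a,w,x}
  L6 li={a,m} lo={a}
  L7 li=∅ lo=∅
  L8 li={a} lo=∅

Interfere edges:
  a↔{m,p,w,x}
  m↔{a,w,x}
  p↔{a,x}
  w↔{a,m,x}
  x↔{a,m,p,w}

Colouring:
  {a,m,w,x} pairwise interfere (4-clique) ⇒ χ ≥ 4
  assign a→r0 m→r2 p→r2 w→r3 x→r1 — no edge inside a register ⇒ χ ≤ 4
  χ = 4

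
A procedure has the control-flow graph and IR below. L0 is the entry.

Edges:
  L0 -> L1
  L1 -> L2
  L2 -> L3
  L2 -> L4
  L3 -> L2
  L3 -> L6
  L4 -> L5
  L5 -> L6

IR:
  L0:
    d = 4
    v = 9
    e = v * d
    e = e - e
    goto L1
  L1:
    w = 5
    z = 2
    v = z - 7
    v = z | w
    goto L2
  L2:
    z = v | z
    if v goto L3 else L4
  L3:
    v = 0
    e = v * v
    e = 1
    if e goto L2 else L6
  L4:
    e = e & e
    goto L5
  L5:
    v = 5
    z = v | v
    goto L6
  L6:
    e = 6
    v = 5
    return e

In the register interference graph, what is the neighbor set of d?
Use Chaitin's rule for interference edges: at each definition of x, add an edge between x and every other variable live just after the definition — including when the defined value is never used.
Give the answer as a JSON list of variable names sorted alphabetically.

Per-block:
  L0: def={d,e,v} ue=∅
  L1: def={v,w,z} ue=∅
  L2: def={z} ue={v,z}
  L3: def={e,v} ue=∅
  L4: def={e} ue={e}
  L5: def={v,z} ue=∅
  L6: def={e,v} ue=∅

Live sets:
  live L0: ∅→{e}
  live L1: {e}→{e,v,z}
  live L2: {e,v,z}→{e,z}
  live L3: {z}→{e,v,z}
  live L4: {e}→∅
  live L5: ∅→∅
  live L6: ∅→∅

Interfere edges:
  d: {v}
  e: {v,w,z}
  v: {d,e,w,z}
  w: {e,v,z}
  z: {e,v,w}

N(d) = ["v"]

Answer: ["v"]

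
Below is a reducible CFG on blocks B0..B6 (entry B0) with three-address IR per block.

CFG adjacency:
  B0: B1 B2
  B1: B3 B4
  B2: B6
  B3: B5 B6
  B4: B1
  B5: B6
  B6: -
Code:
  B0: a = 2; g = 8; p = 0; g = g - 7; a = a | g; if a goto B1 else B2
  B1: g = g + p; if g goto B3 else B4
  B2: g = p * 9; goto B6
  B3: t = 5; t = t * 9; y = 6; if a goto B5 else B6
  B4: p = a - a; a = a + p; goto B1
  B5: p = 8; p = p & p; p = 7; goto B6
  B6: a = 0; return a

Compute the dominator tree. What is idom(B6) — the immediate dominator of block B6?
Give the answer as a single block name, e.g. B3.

Answer: B0

Working:
idom tree: B1←B0 B2←B0 B3←B1 B4←B1 B5←B3 B6←B0
Join-block Dom:
  B1: preds {B0,B4}: {B0} ∩ {B0,B1,B4} = {B0}; idom=B0
  B6: preds {B2,B3,B5}: {B0,B2} ∩ {B0,B1,B3} ∩ {B0,B1,B3,B5} = {B0}; idom=B0

idom(B6) = B0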